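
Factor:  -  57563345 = -5^1*7^1*1644667^1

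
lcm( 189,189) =189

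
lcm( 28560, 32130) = 257040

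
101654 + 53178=154832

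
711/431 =1 + 280/431 = 1.65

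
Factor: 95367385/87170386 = 2^ ( - 1)*5^1*653^1*4013^( - 1)*10861^( - 1) * 29209^1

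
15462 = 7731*2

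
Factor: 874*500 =437000=2^3 * 5^3 * 19^1*23^1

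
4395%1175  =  870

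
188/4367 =188/4367 = 0.04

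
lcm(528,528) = 528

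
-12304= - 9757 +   -  2547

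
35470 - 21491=13979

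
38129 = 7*5447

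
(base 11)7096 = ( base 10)9422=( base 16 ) 24CE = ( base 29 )b5q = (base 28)C0E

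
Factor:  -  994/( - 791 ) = 142/113= 2^1*71^1 *113^( - 1 )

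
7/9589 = 7/9589 = 0.00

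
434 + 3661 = 4095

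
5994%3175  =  2819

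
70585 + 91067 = 161652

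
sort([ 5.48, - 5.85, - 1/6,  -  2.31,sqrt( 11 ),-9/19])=[  -  5.85, - 2.31, - 9/19,-1/6,sqrt(11 ),  5.48] 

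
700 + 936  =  1636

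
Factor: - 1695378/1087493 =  - 2^1*3^1*11^( - 1)*109^(-1)*907^( - 1)*282563^1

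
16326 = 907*18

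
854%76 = 18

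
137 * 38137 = 5224769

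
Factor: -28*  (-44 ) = 2^4*7^1*11^1 = 1232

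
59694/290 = 29847/145 = 205.84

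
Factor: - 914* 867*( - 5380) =2^3*3^1*5^1*17^2*269^1*457^1 = 4263316440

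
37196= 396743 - 359547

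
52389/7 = 52389/7=7484.14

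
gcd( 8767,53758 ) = 1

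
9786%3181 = 243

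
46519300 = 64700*719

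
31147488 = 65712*474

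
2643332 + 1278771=3922103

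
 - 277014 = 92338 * (  -  3 )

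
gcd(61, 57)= 1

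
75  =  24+51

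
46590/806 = 57 + 324/403 = 57.80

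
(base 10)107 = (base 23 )4F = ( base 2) 1101011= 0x6B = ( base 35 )32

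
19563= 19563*1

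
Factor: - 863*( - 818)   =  705934 = 2^1*409^1*863^1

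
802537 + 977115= 1779652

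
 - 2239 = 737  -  2976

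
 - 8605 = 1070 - 9675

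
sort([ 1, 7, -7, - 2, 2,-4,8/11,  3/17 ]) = [ - 7, - 4, - 2, 3/17,8/11, 1,2  ,  7] 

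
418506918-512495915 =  - 93988997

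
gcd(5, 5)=5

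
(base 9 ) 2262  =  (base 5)23201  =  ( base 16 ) 68C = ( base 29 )1SN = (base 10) 1676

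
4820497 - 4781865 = 38632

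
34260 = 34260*1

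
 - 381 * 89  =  -33909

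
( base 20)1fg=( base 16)2CC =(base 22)1ac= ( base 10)716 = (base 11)5A1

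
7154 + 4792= 11946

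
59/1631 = 59/1631 = 0.04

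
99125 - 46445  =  52680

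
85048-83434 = 1614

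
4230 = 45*94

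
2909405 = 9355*311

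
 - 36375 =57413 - 93788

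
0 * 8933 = 0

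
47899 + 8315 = 56214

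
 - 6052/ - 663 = 356/39 = 9.13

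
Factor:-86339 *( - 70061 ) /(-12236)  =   - 6048996679/12236 = - 2^( - 2 )*7^( - 1 )*11^1 * 19^( - 1 )*23^( - 1 )*47^1*167^1*70061^1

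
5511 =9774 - 4263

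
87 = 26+61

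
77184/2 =38592 = 38592.00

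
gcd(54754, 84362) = 2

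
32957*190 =6261830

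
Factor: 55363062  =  2^1*3^1*109^1*84653^1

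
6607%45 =37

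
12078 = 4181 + 7897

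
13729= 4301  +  9428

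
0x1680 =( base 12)3400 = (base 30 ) 6c0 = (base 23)AKA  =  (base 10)5760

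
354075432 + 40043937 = 394119369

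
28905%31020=28905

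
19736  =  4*4934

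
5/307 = 5/307 = 0.02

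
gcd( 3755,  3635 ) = 5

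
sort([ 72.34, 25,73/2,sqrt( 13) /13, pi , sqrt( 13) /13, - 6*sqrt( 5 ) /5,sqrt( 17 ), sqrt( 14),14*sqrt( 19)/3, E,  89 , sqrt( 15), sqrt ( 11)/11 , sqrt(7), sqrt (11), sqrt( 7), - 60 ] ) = [ - 60, - 6*sqrt( 5 )/5,  sqrt (13 ) /13, sqrt(13) /13, sqrt( 11) /11, sqrt( 7),sqrt(7), E, pi, sqrt(11),sqrt (14 ),sqrt( 15), sqrt( 17), 14*sqrt( 19) /3,25, 73/2, 72.34, 89 ]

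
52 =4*13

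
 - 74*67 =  - 4958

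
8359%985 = 479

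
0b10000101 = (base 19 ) 70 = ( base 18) 77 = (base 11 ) 111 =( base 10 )133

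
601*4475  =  2689475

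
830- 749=81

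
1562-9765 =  - 8203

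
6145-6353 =-208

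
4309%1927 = 455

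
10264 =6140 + 4124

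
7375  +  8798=16173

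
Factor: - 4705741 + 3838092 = - 867649 = - 163^1 * 5323^1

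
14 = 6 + 8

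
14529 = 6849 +7680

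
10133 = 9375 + 758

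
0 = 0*5773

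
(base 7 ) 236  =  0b1111101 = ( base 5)1000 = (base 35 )3k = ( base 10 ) 125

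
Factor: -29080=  - 2^3*  5^1*727^1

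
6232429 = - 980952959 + 987185388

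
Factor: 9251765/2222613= 3^ (-3)*5^1 * 19^1*263^ ( - 1)*313^( - 1 ) * 97387^1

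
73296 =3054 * 24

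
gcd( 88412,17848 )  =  92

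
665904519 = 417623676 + 248280843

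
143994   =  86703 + 57291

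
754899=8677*87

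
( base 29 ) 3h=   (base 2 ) 1101000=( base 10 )104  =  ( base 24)48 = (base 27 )3n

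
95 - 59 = 36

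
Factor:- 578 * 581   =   - 335818 =-2^1*7^1*17^2*83^1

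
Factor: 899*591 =531309 = 3^1*29^1*31^1 * 197^1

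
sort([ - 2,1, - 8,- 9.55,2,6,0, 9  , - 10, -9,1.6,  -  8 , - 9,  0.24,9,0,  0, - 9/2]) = [ - 10, - 9.55, - 9, - 9, -8, - 8, - 9/2,  -  2 , 0,0,0,0.24, 1,1.6 , 2,6,9,9]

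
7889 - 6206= 1683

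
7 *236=1652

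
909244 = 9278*98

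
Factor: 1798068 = 2^2*3^1*149839^1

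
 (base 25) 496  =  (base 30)311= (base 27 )3k4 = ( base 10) 2731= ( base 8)5253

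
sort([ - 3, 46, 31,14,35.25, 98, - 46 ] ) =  [  -  46, - 3,14, 31, 35.25, 46, 98] 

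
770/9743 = 770/9743 = 0.08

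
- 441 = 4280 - 4721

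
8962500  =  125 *71700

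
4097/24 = 170+17/24 = 170.71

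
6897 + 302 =7199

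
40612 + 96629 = 137241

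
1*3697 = 3697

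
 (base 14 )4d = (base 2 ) 1000101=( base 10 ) 69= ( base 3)2120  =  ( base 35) 1Y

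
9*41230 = 371070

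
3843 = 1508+2335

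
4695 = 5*939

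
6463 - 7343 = -880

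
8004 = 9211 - 1207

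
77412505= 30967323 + 46445182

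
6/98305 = 6/98305= 0.00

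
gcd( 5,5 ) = 5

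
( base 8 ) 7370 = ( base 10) 3832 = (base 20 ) 9BC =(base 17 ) D47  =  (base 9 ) 5227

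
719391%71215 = 7241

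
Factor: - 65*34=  - 2210 = -  2^1*5^1*13^1*17^1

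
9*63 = 567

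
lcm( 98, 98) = 98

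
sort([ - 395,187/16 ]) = [ - 395,187/16] 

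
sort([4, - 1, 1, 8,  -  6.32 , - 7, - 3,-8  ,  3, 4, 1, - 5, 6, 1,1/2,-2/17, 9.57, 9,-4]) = [-8, - 7,-6.32, - 5,-4, - 3, - 1, - 2/17,1/2  ,  1,1, 1,3,4,4,6, 8 , 9 , 9.57]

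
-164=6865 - 7029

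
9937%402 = 289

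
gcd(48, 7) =1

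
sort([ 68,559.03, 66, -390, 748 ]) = [ - 390,  66 , 68, 559.03, 748]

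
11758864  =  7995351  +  3763513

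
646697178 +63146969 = 709844147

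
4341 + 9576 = 13917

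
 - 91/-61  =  91/61 = 1.49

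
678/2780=339/1390 = 0.24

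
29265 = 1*29265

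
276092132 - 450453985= - 174361853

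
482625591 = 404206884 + 78418707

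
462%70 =42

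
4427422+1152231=5579653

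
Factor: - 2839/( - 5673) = 3^(-1 )*17^1*31^(  -  1 )*61^( - 1)*167^1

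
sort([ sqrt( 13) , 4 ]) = [ sqrt (13 ),4 ]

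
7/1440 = 7/1440= 0.00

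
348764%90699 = 76667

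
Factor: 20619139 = 20619139^1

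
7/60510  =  7/60510 = 0.00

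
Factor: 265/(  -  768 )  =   - 2^( - 8)*3^( - 1 )*5^1*53^1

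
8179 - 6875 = 1304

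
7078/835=7078/835= 8.48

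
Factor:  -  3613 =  - 3613^1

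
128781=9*14309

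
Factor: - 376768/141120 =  - 841/315 = - 3^( - 2 )*5^( -1 )*7^(-1 )*29^2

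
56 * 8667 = 485352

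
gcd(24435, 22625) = 905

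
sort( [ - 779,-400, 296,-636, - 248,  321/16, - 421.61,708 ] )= [ - 779 , - 636,-421.61, - 400, - 248,321/16, 296,708]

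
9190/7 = 1312+6/7  =  1312.86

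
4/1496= 1/374 = 0.00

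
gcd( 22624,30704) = 1616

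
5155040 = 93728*55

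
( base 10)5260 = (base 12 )3064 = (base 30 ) 5PA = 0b1010010001100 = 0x148C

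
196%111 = 85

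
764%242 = 38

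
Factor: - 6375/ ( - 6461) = 3^1*5^3*7^ (  -  1)* 13^( - 1)*17^1*71^( - 1 ) 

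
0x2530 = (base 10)9520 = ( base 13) 4444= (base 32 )99g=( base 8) 22460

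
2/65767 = 2/65767 = 0.00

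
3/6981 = 1/2327 = 0.00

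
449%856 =449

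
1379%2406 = 1379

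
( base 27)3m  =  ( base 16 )67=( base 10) 103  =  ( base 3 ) 10211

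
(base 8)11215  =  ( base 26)70h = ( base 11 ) 3628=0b1001010001101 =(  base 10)4749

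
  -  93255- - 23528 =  - 69727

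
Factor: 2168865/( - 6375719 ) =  - 3^2* 5^1*7^ (- 1)*48197^1 * 910817^( - 1)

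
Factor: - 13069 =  - 7^1 * 1867^1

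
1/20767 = 1/20767 = 0.00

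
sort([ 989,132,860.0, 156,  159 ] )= [ 132,  156, 159, 860.0,989 ] 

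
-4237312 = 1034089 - 5271401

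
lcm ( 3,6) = 6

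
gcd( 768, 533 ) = 1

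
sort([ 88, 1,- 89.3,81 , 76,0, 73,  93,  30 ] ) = [ - 89.3, 0, 1 , 30,73 , 76, 81,88, 93] 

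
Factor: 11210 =2^1*5^1*19^1 * 59^1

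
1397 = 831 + 566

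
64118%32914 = 31204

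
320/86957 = 320/86957= 0.00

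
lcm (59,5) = 295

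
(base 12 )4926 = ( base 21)IE6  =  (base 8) 20056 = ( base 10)8238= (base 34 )74a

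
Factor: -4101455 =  - 5^1*31^1 * 47^1*563^1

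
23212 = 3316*7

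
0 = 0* 7055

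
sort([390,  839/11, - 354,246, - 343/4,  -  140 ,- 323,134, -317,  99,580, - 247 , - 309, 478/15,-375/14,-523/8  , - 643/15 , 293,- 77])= [ - 354,  -  323,  -  317, - 309, - 247,-140, - 343/4,  -  77 , - 523/8,-643/15,-375/14,478/15,839/11 , 99,134, 246,293,390,580] 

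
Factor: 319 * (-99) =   -  31581 = - 3^2*11^2*29^1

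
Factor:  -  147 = -3^1 * 7^2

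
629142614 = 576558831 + 52583783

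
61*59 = 3599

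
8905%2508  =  1381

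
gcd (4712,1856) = 8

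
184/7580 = 46/1895  =  0.02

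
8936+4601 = 13537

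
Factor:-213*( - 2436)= 518868 = 2^2*3^2*7^1*29^1*71^1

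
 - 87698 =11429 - 99127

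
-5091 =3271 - 8362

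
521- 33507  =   - 32986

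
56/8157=56/8157=0.01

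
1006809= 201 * 5009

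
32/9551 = 32/9551 = 0.00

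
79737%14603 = 6722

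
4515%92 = 7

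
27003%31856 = 27003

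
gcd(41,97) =1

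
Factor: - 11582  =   - 2^1*5791^1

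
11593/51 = 227 + 16/51 = 227.31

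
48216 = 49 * 984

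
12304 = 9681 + 2623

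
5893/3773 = 1 + 2120/3773 = 1.56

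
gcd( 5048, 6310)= 1262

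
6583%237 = 184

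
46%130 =46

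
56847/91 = 624 + 9/13 = 624.69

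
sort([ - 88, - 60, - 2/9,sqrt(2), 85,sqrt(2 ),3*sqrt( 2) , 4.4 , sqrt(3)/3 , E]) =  [ - 88, - 60, - 2/9,sqrt(3 )/3,sqrt( 2 ), sqrt(2) , E,3*sqrt(2 ) , 4.4, 85 ] 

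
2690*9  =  24210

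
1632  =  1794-162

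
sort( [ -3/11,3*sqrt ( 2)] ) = [ - 3/11,  3*sqrt(2 )] 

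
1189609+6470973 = 7660582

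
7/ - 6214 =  - 1  +  6207/6214=- 0.00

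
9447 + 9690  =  19137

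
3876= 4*969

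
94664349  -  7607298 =87057051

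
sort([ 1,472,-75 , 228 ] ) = [-75, 1, 228,472]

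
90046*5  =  450230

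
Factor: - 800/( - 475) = 32/19 = 2^5*19^( - 1)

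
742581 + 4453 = 747034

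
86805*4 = 347220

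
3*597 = 1791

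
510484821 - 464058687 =46426134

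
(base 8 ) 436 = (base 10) 286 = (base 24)BM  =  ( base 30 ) 9g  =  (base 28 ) a6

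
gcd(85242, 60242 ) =2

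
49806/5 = 9961+ 1/5 =9961.20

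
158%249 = 158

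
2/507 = 2/507 = 0.00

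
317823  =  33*9631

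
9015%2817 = 564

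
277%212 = 65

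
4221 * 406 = 1713726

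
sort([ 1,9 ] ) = [ 1,  9]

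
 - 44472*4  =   - 177888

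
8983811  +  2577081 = 11560892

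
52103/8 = 52103/8 = 6512.88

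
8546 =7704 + 842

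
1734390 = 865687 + 868703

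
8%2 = 0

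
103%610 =103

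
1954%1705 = 249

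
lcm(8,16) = 16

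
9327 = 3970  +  5357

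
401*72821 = 29201221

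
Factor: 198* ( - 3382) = - 2^2 * 3^2*  11^1*19^1 *89^1 = -669636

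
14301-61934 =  - 47633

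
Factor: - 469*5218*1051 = - 2572051342 = -2^1*7^1*67^1* 1051^1*2609^1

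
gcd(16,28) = 4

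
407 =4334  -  3927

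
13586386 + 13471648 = 27058034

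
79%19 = 3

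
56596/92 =615 + 4/23 = 615.17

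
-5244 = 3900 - 9144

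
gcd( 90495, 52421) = 1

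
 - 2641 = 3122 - 5763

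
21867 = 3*7289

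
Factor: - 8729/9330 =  - 2^(-1 )  *3^ ( - 1 )*5^(  -  1 )*7^1*29^1 * 43^1*311^(-1 )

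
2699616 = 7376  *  366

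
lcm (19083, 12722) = 38166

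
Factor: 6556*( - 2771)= - 18166676 = -2^2*11^1 *17^1 * 149^1 *163^1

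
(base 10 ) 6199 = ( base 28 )7pb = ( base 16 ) 1837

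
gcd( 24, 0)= 24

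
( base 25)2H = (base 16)43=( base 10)67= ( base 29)29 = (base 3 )2111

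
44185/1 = 44185=44185.00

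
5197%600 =397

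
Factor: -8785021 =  - 7^1*37^1* 107^1*317^1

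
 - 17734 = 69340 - 87074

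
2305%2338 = 2305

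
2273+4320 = 6593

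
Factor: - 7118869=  - 17^1*317^1*1321^1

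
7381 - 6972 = 409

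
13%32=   13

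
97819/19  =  5148 + 7/19 = 5148.37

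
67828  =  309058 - 241230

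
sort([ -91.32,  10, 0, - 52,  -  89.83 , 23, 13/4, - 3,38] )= [ - 91.32, - 89.83, - 52, -3, 0,13/4, 10, 23, 38 ]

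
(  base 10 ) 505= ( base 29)HC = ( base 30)gp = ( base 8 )771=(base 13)2CB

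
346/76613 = 346/76613 = 0.00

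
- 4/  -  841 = 4/841 = 0.00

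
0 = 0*1843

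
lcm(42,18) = 126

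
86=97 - 11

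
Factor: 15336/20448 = 2^ ( - 2) * 3^1= 3/4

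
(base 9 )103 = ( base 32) 2K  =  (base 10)84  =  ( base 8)124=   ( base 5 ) 314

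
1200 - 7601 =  - 6401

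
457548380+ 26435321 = 483983701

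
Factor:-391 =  - 17^1*23^1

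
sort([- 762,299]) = [-762,299]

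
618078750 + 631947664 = 1250026414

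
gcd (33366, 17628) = 6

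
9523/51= 186+37/51 = 186.73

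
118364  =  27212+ 91152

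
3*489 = 1467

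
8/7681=8/7681 = 0.00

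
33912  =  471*72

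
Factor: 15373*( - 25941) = - 398790993 = -3^1 *8647^1*15373^1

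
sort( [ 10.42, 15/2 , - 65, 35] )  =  [ - 65, 15/2, 10.42, 35] 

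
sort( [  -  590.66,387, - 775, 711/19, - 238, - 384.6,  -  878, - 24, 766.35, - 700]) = [ - 878, -775, - 700, - 590.66, - 384.6, - 238, - 24, 711/19, 387,766.35 ] 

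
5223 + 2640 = 7863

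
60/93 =20/31=0.65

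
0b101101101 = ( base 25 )ef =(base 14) 1c1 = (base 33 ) b2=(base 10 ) 365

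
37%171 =37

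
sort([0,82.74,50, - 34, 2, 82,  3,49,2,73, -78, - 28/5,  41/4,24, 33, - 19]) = [ - 78, - 34, - 19, - 28/5, 0,2,2,  3,41/4, 24,33, 49,50,73,82,82.74 ] 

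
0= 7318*0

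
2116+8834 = 10950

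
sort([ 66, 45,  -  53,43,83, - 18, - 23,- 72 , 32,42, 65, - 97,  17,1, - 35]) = [ - 97,-72, -53, - 35, - 23, - 18,1, 17,32  ,  42,43,45,65,66 , 83] 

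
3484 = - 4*( - 871)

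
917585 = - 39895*( - 23 )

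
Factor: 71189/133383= 277/519 =3^ ( - 1) * 173^( - 1) * 277^1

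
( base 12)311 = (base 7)1204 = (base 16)1BD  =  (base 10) 445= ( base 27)GD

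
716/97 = 7+37/97=7.38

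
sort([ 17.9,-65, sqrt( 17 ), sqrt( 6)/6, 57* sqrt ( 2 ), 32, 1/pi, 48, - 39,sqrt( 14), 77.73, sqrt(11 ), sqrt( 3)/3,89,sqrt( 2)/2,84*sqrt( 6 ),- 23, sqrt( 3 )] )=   [ - 65, - 39, - 23, 1/pi,sqrt(6)/6,sqrt(3 ) /3, sqrt(2)/2 , sqrt (3),sqrt(11), sqrt(14),sqrt(17), 17.9, 32, 48 , 77.73, 57 * sqrt(2 ),89, 84 * sqrt ( 6) ]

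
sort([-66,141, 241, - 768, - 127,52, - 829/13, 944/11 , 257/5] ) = [ - 768, - 127, - 66, - 829/13, 257/5,52,  944/11,141, 241 ] 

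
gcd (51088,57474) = 6386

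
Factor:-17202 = -2^1*3^1 * 47^1*61^1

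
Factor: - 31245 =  - 3^1 * 5^1*2083^1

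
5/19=5/19 = 0.26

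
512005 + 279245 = 791250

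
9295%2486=1837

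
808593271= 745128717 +63464554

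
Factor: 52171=7^1 * 29^1*257^1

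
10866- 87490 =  - 76624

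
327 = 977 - 650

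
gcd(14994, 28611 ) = 153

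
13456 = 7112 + 6344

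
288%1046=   288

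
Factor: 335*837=3^3*5^1*31^1*67^1 = 280395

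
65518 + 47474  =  112992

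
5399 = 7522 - 2123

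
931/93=10 + 1/93 = 10.01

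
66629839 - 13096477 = 53533362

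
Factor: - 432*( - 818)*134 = 2^6*3^3*67^1 *409^1 =47352384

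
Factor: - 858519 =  - 3^5*3533^1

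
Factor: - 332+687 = 355 = 5^1*71^1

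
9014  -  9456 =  - 442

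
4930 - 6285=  - 1355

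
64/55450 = 32/27725 = 0.00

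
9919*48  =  476112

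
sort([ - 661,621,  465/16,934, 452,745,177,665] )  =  [  -  661, 465/16,  177,  452,621,665, 745 , 934]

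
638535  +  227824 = 866359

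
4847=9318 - 4471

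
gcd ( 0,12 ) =12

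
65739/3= 21913 =21913.00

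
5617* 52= 292084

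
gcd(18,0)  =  18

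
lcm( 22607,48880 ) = 1808560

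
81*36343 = 2943783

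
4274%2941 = 1333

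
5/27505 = 1/5501 = 0.00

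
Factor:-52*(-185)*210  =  2020200 =2^3*3^1*5^2*7^1*13^1*37^1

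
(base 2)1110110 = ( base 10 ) 118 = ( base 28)46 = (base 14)86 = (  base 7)226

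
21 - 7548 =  - 7527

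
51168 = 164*312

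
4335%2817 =1518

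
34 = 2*17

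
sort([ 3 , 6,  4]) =[ 3 , 4,  6 ]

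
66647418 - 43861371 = 22786047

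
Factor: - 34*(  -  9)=306= 2^1  *3^2*17^1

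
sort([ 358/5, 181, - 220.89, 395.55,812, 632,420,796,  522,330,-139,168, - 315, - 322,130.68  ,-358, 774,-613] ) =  [ - 613, - 358,  -  322,-315, - 220.89, - 139,358/5,130.68,168, 181,330, 395.55,420,522, 632,774,  796, 812]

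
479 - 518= - 39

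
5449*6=32694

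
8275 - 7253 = 1022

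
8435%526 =19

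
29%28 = 1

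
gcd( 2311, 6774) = 1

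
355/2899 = 355/2899  =  0.12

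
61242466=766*79951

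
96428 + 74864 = 171292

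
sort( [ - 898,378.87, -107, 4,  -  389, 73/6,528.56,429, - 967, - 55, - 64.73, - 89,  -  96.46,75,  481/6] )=[  -  967, - 898, - 389, - 107, - 96.46, -89, - 64.73 , - 55 , 4,73/6, 75,481/6  ,  378.87,429, 528.56] 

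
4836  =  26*186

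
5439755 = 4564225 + 875530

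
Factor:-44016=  - 2^4*3^1*7^1*131^1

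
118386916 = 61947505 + 56439411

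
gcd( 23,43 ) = 1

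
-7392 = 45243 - 52635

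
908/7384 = 227/1846  =  0.12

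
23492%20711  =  2781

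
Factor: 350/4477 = 2^1*5^2 * 7^1*11^(-2 )*37^( - 1) 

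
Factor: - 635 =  - 5^1*127^1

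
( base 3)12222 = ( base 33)4T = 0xa1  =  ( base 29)5g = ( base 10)161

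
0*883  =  0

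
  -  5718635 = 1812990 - 7531625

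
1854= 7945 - 6091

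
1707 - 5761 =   -  4054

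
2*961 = 1922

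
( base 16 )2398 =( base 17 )1E90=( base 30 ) A3M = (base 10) 9112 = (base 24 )fjg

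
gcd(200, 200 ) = 200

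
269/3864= 269/3864 = 0.07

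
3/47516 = 3/47516=0.00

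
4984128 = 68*73296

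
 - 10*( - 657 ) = 6570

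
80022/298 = 268 + 79/149 = 268.53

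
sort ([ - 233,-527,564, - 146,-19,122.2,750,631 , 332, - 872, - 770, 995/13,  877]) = [ - 872, - 770, - 527,-233, - 146, - 19,995/13,122.2,332, 564, 631, 750,877 ]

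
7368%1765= 308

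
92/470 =46/235 = 0.20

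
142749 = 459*311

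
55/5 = 11 = 11.00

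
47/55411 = 47/55411 = 0.00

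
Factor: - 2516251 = -127^1*19813^1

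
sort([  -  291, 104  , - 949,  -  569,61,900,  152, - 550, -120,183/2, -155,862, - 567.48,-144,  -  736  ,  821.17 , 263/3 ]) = [ - 949, - 736, - 569, - 567.48,-550, - 291, - 155, - 144,-120  ,  61,263/3, 183/2,  104,152 , 821.17,862,900 ] 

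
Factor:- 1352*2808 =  - 3796416= - 2^6*3^3 * 13^3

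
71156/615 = 71156/615 = 115.70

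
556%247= 62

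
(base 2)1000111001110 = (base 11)3474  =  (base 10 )4558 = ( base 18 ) E14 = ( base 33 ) 464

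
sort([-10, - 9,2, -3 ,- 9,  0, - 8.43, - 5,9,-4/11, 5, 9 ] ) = [ - 10, - 9, - 9, - 8.43,-5,-3,-4/11,0, 2, 5, 9 , 9] 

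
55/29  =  55/29=1.90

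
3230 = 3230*1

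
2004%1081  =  923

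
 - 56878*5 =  - 284390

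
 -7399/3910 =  - 7399/3910  =  -  1.89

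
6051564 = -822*(-7362)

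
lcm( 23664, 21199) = 1017552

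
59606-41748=17858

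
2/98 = 1/49=0.02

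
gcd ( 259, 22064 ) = 7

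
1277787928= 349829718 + 927958210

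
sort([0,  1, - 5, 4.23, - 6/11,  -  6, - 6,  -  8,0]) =[ - 8,  -  6, - 6,-5,-6/11,0,0, 1,4.23]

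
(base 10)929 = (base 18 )2fb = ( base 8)1641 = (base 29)131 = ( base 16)3a1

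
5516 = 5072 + 444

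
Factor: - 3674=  - 2^1*11^1*  167^1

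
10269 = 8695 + 1574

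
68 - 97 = - 29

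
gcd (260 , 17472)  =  52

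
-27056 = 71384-98440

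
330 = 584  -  254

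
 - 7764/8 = -971+1/2 = - 970.50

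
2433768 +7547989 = 9981757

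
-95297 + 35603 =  - 59694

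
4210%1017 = 142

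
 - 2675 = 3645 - 6320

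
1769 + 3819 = 5588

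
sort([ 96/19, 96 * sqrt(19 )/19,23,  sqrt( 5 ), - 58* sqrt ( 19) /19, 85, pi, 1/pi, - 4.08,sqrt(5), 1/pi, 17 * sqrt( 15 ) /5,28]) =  [ - 58 * sqrt ( 19)/19, - 4.08,1/pi, 1/pi, sqrt( 5),sqrt(5),pi, 96/19, 17*sqrt(15)/5,  96*sqrt (19)/19,  23,28, 85 ]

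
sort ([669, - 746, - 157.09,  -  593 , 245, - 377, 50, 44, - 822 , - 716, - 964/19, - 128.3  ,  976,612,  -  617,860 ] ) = [ -822, - 746, - 716, - 617, - 593, - 377, - 157.09,-128.3, - 964/19, 44,50, 245,  612, 669, 860,976 ]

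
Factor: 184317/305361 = 67/111  =  3^( - 1)*37^( - 1)*67^1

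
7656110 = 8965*854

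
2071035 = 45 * 46023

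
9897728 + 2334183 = 12231911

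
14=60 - 46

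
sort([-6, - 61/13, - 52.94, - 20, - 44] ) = [ - 52.94,- 44, - 20,  -  6, - 61/13]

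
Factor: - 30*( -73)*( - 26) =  - 2^2 * 3^1 *5^1*13^1*73^1 = - 56940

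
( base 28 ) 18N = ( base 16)407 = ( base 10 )1031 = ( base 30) 14B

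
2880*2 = 5760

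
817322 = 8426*97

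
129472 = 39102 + 90370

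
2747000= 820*3350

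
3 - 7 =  - 4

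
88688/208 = 426 + 5/13 = 426.38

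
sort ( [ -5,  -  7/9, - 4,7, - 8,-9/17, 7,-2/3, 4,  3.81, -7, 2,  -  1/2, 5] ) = [ - 8, - 7, - 5,- 4, - 7/9, -2/3, - 9/17,-1/2, 2,3.81,  4, 5,  7,7]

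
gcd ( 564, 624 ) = 12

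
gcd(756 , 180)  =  36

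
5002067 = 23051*217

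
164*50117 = 8219188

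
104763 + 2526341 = 2631104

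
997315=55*18133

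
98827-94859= 3968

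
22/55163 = 22/55163  =  0.00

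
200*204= 40800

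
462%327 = 135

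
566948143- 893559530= - 326611387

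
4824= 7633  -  2809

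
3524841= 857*4113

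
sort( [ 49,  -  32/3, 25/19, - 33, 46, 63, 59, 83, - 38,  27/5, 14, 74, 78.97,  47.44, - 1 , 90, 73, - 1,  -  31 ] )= [ - 38, - 33, - 31, - 32/3, - 1, - 1,25/19, 27/5 , 14, 46,47.44 , 49, 59,63, 73, 74, 78.97,  83, 90 ]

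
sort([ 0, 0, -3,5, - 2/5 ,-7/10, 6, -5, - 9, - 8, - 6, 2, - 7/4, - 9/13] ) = [ - 9, - 8,  -  6, - 5, - 3, - 7/4,- 7/10, - 9/13, - 2/5, 0 , 0  ,  2,5 , 6 ]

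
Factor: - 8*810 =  - 2^4*3^4*5^1= -  6480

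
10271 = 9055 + 1216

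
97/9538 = 97/9538 = 0.01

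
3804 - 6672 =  -2868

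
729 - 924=-195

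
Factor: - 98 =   -  2^1*7^2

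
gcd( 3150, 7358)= 2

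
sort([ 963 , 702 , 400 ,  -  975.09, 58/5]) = [ - 975.09, 58/5,400 , 702, 963]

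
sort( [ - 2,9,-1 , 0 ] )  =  [ - 2, - 1,  0,  9 ] 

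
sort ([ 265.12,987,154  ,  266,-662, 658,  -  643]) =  [ - 662, - 643 , 154,  265.12,266,658,987] 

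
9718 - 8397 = 1321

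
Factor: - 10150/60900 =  - 1/6 = -2^( - 1 )*3^ ( - 1 ) 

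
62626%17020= 11566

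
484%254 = 230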